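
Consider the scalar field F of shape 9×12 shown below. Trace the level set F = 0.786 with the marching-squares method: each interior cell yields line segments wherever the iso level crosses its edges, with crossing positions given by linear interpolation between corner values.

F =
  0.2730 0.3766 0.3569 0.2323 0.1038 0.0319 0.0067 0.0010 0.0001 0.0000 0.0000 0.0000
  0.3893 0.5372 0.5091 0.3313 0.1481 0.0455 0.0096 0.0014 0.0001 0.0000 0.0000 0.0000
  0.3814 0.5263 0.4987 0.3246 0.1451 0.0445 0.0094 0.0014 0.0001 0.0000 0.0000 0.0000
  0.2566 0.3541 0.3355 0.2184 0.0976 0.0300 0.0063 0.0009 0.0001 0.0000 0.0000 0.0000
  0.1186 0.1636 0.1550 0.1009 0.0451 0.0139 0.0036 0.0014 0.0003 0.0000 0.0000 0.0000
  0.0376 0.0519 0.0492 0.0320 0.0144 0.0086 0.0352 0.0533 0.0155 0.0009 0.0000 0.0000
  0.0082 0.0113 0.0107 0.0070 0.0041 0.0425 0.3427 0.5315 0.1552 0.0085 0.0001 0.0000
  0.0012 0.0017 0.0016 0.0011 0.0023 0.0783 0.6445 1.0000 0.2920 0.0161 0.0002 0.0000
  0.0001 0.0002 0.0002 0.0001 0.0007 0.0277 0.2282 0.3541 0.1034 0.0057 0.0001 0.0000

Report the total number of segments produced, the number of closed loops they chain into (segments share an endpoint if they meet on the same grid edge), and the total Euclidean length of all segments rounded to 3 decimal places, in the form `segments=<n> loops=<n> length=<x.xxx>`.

segments=4 loops=1 length=2.439

cell (6,6): code 0100 → (6.543,7.000)–(7.000,6.398)
cell (6,7): code 1000 → (7.000,7.302)–(6.543,7.000)
cell (7,6): code 0010 → (7.000,6.398)–(7.331,7.000)
cell (7,7): code 0001 → (7.331,7.000)–(7.000,7.302)
total: 4 segments, chained into 1 closed loop(s), length Σ = 2.438986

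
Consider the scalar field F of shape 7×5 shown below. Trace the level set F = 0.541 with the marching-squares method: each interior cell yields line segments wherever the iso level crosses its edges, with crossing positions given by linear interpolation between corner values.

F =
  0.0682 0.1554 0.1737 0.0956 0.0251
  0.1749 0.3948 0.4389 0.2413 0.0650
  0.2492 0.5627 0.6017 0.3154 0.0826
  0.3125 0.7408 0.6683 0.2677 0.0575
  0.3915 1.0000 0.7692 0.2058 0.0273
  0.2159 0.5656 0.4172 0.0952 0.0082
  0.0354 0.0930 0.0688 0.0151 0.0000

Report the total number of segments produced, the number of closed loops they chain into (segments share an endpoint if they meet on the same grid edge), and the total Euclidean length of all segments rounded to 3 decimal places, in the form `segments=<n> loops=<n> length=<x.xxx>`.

segments=12 loops=1 length=8.873

cell (1,0): code 0100 → (1.871,1.000)–(2.000,0.931)
cell (1,1): code 1100 → (1.627,2.000)–(1.871,1.000)
cell (1,2): code 1000 → (2.000,2.212)–(1.627,2.000)
cell (2,0): code 0110 → (2.000,0.931)–(3.000,0.534)
cell (2,2): code 1001 → (3.000,2.318)–(2.000,2.212)
cell (3,0): code 0110 → (3.000,0.534)–(4.000,0.246)
cell (3,2): code 1001 → (4.000,2.405)–(3.000,2.318)
cell (4,0): code 0110 → (4.000,0.246)–(5.000,0.930)
cell (4,1): code 1011 → (5.000,1.166)–(4.648,2.000)
cell (4,2): code 0001 → (4.648,2.000)–(4.000,2.405)
cell (5,0): code 0010 → (5.000,0.930)–(5.052,1.000)
cell (5,1): code 0001 → (5.052,1.000)–(5.000,1.166)
total: 12 segments, chained into 1 closed loop(s), length Σ = 8.873324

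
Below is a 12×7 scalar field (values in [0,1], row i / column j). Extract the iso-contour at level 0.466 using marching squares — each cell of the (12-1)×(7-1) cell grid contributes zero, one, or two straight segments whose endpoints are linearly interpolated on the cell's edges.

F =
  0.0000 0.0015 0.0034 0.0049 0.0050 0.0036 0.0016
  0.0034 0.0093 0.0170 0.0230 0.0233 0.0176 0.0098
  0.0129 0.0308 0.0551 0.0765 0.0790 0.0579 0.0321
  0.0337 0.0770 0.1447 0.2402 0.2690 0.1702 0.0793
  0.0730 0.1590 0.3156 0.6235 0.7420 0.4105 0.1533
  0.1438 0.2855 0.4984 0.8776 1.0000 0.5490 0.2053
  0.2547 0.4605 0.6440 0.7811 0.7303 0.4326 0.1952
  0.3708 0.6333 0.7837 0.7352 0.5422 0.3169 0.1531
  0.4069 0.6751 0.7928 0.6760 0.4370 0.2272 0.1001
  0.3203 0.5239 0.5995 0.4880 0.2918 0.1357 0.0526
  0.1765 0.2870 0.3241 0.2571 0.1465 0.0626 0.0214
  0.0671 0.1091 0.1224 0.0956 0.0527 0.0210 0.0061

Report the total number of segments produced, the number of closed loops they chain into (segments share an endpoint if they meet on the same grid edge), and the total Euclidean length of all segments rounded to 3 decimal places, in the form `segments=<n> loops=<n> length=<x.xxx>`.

segments=22 loops=1 length=16.765

cell (3,2): code 0100 → (3.589,3.000)–(4.000,2.488)
cell (3,3): code 1100 → (3.416,4.000)–(3.589,3.000)
cell (3,4): code 1000 → (4.000,4.833)–(3.416,4.000)
cell (4,1): code 0100 → (4.823,2.000)–(5.000,1.848)
cell (4,2): code 1110 → (4.000,2.488)–(4.823,2.000)
cell (4,4): code 1101 → (4.401,5.000)–(4.000,4.833)
cell (4,5): code 1000 → (5.000,5.241)–(4.401,5.000)
cell (5,1): code 0110 → (5.000,1.848)–(6.000,1.030)
cell (5,4): code 1011 → (6.000,4.888)–(5.713,5.000)
cell (5,5): code 0001 → (5.713,5.000)–(5.000,5.241)
cell (6,0): code 0100 → (6.032,1.000)–(7.000,0.363)
cell (6,1): code 1110 → (6.000,1.030)–(6.032,1.000)
cell (6,4): code 1001 → (7.000,4.338)–(6.000,4.888)
cell (7,0): code 0110 → (7.000,0.363)–(8.000,0.220)
cell (7,3): code 1011 → (8.000,3.879)–(7.724,4.000)
cell (7,4): code 0001 → (7.724,4.000)–(7.000,4.338)
cell (8,0): code 0110 → (8.000,0.220)–(9.000,0.716)
cell (8,3): code 1001 → (9.000,3.112)–(8.000,3.879)
cell (9,0): code 0010 → (9.000,0.716)–(9.244,1.000)
cell (9,1): code 0011 → (9.244,1.000)–(9.485,2.000)
cell (9,2): code 0011 → (9.485,2.000)–(9.095,3.000)
cell (9,3): code 0001 → (9.095,3.000)–(9.000,3.112)
total: 22 segments, chained into 1 closed loop(s), length Σ = 16.765493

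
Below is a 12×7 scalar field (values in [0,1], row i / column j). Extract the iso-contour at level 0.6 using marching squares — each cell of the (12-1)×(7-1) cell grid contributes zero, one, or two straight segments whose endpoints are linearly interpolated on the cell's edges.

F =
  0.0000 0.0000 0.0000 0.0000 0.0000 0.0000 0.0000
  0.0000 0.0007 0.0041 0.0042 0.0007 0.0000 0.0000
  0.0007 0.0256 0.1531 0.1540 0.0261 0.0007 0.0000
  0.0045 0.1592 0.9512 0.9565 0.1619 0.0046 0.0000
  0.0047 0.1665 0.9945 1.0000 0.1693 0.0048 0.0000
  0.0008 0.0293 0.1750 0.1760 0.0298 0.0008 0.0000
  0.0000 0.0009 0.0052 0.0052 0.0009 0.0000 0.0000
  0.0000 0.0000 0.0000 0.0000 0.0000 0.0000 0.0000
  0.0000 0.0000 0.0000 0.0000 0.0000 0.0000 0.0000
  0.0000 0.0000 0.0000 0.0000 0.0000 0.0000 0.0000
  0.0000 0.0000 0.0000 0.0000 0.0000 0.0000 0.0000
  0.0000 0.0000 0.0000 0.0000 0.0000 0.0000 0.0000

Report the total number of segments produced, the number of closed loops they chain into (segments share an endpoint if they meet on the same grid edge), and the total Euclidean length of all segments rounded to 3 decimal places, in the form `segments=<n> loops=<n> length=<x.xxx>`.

cell (2,1): code 0100 → (2.560,2.000)–(3.000,1.557)
cell (2,2): code 1100 → (2.556,3.000)–(2.560,2.000)
cell (2,3): code 1000 → (3.000,3.449)–(2.556,3.000)
cell (3,1): code 0110 → (3.000,1.557)–(4.000,1.524)
cell (3,3): code 1001 → (4.000,3.482)–(3.000,3.449)
cell (4,1): code 0010 → (4.000,1.524)–(4.481,2.000)
cell (4,2): code 0011 → (4.481,2.000)–(4.485,3.000)
cell (4,3): code 0001 → (4.485,3.000)–(4.000,3.482)
total: 8 segments, chained into 1 closed loop(s), length Σ = 6.618250

segments=8 loops=1 length=6.618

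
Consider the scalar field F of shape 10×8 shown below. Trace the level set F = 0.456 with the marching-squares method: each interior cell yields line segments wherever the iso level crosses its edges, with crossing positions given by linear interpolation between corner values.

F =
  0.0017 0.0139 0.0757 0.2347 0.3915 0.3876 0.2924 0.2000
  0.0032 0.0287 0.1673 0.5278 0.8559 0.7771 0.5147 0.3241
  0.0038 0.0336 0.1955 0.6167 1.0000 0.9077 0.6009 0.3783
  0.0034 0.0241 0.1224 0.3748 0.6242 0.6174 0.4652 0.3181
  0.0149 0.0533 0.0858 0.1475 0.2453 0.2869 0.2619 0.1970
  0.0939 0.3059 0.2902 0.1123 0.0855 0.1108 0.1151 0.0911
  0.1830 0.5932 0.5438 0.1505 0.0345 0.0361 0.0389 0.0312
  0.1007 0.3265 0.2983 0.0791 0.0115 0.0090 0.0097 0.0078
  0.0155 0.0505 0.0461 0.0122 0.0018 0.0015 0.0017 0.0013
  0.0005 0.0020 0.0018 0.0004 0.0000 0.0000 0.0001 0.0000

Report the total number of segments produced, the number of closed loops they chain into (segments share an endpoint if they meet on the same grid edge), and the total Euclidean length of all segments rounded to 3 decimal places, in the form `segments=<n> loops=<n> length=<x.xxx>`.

segments=20 loops=2 length=15.541

cell (0,2): code 0100 → (0.755,3.000)–(1.000,2.801)
cell (0,3): code 1100 → (0.139,4.000)–(0.755,3.000)
cell (0,4): code 1100 → (0.176,5.000)–(0.139,4.000)
cell (0,5): code 1100 → (0.736,6.000)–(0.176,5.000)
cell (0,6): code 1000 → (1.000,6.308)–(0.736,6.000)
cell (1,2): code 0110 → (1.000,2.801)–(2.000,2.618)
cell (1,6): code 1001 → (2.000,6.651)–(1.000,6.308)
cell (2,2): code 0010 → (2.000,2.618)–(2.664,3.000)
cell (2,3): code 0111 → (2.664,3.000)–(3.000,3.326)
cell (2,6): code 1001 → (3.000,6.063)–(2.000,6.651)
cell (3,3): code 0010 → (3.000,3.326)–(3.444,4.000)
cell (3,4): code 0011 → (3.444,4.000)–(3.488,5.000)
cell (3,5): code 0011 → (3.488,5.000)–(3.045,6.000)
cell (3,6): code 0001 → (3.045,6.000)–(3.000,6.063)
cell (5,0): code 0100 → (5.522,1.000)–(6.000,0.666)
cell (5,1): code 1100 → (5.654,2.000)–(5.522,1.000)
cell (5,2): code 1000 → (6.000,2.223)–(5.654,2.000)
cell (6,0): code 0010 → (6.000,0.666)–(6.514,1.000)
cell (6,1): code 0011 → (6.514,1.000)–(6.358,2.000)
cell (6,2): code 0001 → (6.358,2.000)–(6.000,2.223)
total: 20 segments, chained into 2 closed loop(s), length Σ = 15.540935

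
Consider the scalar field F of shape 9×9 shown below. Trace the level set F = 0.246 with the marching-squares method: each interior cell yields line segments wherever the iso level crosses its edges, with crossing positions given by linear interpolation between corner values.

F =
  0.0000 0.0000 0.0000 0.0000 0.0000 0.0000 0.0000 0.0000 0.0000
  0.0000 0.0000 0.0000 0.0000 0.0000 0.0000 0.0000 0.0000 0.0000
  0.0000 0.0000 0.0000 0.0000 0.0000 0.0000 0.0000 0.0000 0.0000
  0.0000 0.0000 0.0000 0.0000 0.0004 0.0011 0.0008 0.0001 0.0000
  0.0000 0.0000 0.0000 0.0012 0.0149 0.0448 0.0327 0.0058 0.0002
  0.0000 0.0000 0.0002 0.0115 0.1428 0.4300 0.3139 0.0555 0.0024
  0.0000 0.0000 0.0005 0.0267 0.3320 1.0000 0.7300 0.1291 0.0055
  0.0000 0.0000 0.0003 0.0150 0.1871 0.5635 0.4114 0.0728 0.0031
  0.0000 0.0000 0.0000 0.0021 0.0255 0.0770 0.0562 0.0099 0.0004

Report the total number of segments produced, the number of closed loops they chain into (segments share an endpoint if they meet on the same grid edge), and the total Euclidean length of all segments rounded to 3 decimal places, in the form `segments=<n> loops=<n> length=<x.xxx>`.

segments=12 loops=1 length=9.409

cell (4,4): code 0100 → (4.522,5.000)–(5.000,4.359)
cell (4,5): code 1100 → (4.759,6.000)–(4.522,5.000)
cell (4,6): code 1000 → (5.000,6.263)–(4.759,6.000)
cell (5,3): code 0100 → (5.545,4.000)–(6.000,3.718)
cell (5,4): code 1110 → (5.000,4.359)–(5.545,4.000)
cell (5,6): code 1001 → (6.000,6.805)–(5.000,6.263)
cell (6,3): code 0010 → (6.000,3.718)–(6.594,4.000)
cell (6,4): code 0111 → (6.594,4.000)–(7.000,4.156)
cell (6,6): code 1001 → (7.000,6.488)–(6.000,6.805)
cell (7,4): code 0010 → (7.000,4.156)–(7.653,5.000)
cell (7,5): code 0011 → (7.653,5.000)–(7.466,6.000)
cell (7,6): code 0001 → (7.466,6.000)–(7.000,6.488)
total: 12 segments, chained into 1 closed loop(s), length Σ = 9.409496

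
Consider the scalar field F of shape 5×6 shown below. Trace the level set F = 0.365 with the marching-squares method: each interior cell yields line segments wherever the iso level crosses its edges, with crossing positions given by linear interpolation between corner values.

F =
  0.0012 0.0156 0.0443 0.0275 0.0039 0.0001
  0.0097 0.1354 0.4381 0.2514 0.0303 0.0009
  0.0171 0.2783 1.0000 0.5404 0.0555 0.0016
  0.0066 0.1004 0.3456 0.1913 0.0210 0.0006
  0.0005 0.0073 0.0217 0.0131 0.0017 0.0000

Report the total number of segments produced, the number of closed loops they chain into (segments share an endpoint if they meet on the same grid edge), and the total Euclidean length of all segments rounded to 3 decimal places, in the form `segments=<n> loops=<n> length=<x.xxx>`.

segments=8 loops=1 length=6.388

cell (0,1): code 0100 → (0.814,2.000)–(1.000,1.759)
cell (0,2): code 1000 → (1.000,2.392)–(0.814,2.000)
cell (1,1): code 0110 → (1.000,1.759)–(2.000,1.120)
cell (1,2): code 1101 → (1.393,3.000)–(1.000,2.392)
cell (1,3): code 1000 → (2.000,3.362)–(1.393,3.000)
cell (2,1): code 0010 → (2.000,1.120)–(2.970,2.000)
cell (2,2): code 0011 → (2.970,2.000)–(2.502,3.000)
cell (2,3): code 0001 → (2.502,3.000)–(2.000,3.362)
total: 8 segments, chained into 1 closed loop(s), length Σ = 6.388249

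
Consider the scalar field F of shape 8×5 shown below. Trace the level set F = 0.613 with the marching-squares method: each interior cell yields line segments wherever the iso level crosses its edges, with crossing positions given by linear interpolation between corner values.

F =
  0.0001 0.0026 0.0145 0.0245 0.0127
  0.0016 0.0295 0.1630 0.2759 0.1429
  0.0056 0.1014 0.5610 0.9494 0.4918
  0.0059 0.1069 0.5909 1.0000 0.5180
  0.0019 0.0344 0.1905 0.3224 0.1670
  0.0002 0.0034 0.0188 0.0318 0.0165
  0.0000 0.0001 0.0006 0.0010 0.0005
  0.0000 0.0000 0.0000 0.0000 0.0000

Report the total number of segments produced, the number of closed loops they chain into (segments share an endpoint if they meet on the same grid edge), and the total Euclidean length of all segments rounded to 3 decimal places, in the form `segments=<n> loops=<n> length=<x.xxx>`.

segments=6 loops=1 length=5.984

cell (1,2): code 0100 → (1.501,3.000)–(2.000,2.134)
cell (1,3): code 1000 → (2.000,3.735)–(1.501,3.000)
cell (2,2): code 0110 → (2.000,2.134)–(3.000,2.054)
cell (2,3): code 1001 → (3.000,3.803)–(2.000,3.735)
cell (3,2): code 0010 → (3.000,2.054)–(3.571,3.000)
cell (3,3): code 0001 → (3.571,3.000)–(3.000,3.803)
total: 6 segments, chained into 1 closed loop(s), length Σ = 5.984404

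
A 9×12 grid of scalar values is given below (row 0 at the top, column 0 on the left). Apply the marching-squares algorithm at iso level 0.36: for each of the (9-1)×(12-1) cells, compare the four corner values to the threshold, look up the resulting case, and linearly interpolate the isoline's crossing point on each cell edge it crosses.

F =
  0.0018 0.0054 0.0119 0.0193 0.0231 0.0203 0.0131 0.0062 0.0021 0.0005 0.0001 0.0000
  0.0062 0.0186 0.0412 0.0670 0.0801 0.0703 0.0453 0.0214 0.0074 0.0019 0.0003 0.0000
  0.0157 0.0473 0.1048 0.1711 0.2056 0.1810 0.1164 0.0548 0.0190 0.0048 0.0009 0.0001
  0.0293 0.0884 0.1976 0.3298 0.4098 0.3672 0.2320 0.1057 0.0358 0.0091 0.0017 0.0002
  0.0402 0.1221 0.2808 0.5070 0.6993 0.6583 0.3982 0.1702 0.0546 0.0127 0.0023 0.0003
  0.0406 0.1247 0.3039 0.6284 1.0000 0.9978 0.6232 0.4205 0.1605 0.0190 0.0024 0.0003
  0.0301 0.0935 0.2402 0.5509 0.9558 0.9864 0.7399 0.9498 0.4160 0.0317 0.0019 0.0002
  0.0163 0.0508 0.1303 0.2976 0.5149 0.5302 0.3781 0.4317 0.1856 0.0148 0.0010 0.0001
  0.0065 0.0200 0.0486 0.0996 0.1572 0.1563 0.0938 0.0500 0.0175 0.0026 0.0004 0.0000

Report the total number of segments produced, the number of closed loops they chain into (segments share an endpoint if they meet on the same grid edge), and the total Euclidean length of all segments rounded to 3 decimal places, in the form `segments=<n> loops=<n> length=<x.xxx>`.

cell (2,3): code 0100 → (2.756,4.000)–(3.000,3.377)
cell (2,4): code 1100 → (2.961,5.000)–(2.756,4.000)
cell (2,5): code 1000 → (3.000,5.053)–(2.961,5.000)
cell (3,2): code 0100 → (3.170,3.000)–(4.000,2.350)
cell (3,3): code 1110 → (3.000,3.377)–(3.170,3.000)
cell (3,5): code 1101 → (3.770,6.000)–(3.000,5.053)
cell (3,6): code 1000 → (4.000,6.168)–(3.770,6.000)
cell (4,2): code 0110 → (4.000,2.350)–(5.000,2.173)
cell (4,6): code 1101 → (4.758,7.000)–(4.000,6.168)
cell (4,7): code 1000 → (5.000,7.233)–(4.758,7.000)
cell (5,2): code 0110 → (5.000,2.173)–(6.000,2.386)
cell (5,7): code 1101 → (5.781,8.000)–(5.000,7.233)
cell (5,8): code 1000 → (6.000,8.146)–(5.781,8.000)
cell (6,2): code 0010 → (6.000,2.386)–(6.754,3.000)
cell (6,3): code 0111 → (6.754,3.000)–(7.000,3.287)
cell (6,7): code 1011 → (7.000,7.291)–(6.243,8.000)
cell (6,8): code 0001 → (6.243,8.000)–(6.000,8.146)
cell (7,3): code 0010 → (7.000,3.287)–(7.433,4.000)
cell (7,4): code 0011 → (7.433,4.000)–(7.455,5.000)
cell (7,5): code 0011 → (7.455,5.000)–(7.064,6.000)
cell (7,6): code 0011 → (7.064,6.000)–(7.188,7.000)
cell (7,7): code 0001 → (7.188,7.000)–(7.000,7.291)
total: 22 segments, chained into 1 closed loop(s), length Σ = 16.519106

segments=22 loops=1 length=16.519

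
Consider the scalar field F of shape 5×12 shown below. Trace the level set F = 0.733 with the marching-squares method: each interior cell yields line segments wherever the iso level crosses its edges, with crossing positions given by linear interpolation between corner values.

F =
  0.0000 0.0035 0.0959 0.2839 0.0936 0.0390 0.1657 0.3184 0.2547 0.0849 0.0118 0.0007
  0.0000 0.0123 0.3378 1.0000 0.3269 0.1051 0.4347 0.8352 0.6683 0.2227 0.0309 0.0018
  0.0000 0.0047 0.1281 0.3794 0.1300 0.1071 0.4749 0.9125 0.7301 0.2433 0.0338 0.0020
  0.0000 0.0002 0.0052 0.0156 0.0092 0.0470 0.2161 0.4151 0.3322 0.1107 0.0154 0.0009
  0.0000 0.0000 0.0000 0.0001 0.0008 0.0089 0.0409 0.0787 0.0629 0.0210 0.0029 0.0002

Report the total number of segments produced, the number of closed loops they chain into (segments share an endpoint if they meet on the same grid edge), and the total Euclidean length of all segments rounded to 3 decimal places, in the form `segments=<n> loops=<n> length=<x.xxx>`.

segments=10 loops=2 length=6.908

cell (0,2): code 0100 → (0.627,3.000)–(1.000,2.597)
cell (0,3): code 1000 → (1.000,3.397)–(0.627,3.000)
cell (0,6): code 0100 → (0.802,7.000)–(1.000,6.745)
cell (0,7): code 1000 → (1.000,7.612)–(0.802,7.000)
cell (1,2): code 0010 → (1.000,2.597)–(1.430,3.000)
cell (1,3): code 0001 → (1.430,3.000)–(1.000,3.397)
cell (1,6): code 0110 → (1.000,6.745)–(2.000,6.590)
cell (1,7): code 1001 → (2.000,7.984)–(1.000,7.612)
cell (2,6): code 0010 → (2.000,6.590)–(2.361,7.000)
cell (2,7): code 0001 → (2.361,7.000)–(2.000,7.984)
total: 10 segments, chained into 2 closed loop(s), length Σ = 6.908047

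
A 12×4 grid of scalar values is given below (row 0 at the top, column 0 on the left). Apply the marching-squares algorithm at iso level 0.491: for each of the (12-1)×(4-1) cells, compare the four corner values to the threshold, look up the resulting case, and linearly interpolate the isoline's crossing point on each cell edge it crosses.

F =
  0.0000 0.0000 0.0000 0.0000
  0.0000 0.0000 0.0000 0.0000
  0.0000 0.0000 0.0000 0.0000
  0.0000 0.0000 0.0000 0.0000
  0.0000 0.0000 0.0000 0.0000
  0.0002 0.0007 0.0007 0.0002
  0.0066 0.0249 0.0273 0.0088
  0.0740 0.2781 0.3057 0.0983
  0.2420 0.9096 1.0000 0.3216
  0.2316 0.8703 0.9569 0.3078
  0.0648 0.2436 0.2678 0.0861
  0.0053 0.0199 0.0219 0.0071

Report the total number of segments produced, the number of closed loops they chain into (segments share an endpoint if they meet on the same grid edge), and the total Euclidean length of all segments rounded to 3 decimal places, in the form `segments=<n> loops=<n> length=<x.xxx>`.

segments=8 loops=1 length=7.801

cell (7,0): code 0100 → (7.337,1.000)–(8.000,0.373)
cell (7,1): code 1100 → (7.267,2.000)–(7.337,1.000)
cell (7,2): code 1000 → (8.000,2.750)–(7.267,2.000)
cell (8,0): code 0110 → (8.000,0.373)–(9.000,0.406)
cell (8,2): code 1001 → (9.000,2.718)–(8.000,2.750)
cell (9,0): code 0010 → (9.000,0.406)–(9.605,1.000)
cell (9,1): code 0011 → (9.605,1.000)–(9.676,2.000)
cell (9,2): code 0001 → (9.676,2.000)–(9.000,2.718)
total: 8 segments, chained into 1 closed loop(s), length Σ = 7.801466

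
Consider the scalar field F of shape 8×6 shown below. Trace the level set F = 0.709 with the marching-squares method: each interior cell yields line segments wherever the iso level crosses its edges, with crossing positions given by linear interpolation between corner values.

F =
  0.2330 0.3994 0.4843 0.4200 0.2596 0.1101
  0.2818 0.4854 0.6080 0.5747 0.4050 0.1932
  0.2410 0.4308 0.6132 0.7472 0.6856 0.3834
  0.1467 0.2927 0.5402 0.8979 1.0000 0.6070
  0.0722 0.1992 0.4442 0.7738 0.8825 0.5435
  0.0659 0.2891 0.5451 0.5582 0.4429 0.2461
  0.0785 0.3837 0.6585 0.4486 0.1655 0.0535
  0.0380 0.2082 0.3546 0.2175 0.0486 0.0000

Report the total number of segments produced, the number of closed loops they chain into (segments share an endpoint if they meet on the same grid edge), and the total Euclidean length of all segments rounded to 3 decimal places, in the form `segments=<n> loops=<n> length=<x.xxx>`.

segments=10 loops=1 length=7.710

cell (1,2): code 0100 → (1.779,3.000)–(2.000,2.715)
cell (1,3): code 1000 → (2.000,3.620)–(1.779,3.000)
cell (2,2): code 0110 → (2.000,2.715)–(3.000,2.472)
cell (2,3): code 1101 → (2.074,4.000)–(2.000,3.620)
cell (2,4): code 1000 → (3.000,4.740)–(2.074,4.000)
cell (3,2): code 0110 → (3.000,2.472)–(4.000,2.803)
cell (3,4): code 1001 → (4.000,4.512)–(3.000,4.740)
cell (4,2): code 0010 → (4.000,2.803)–(4.301,3.000)
cell (4,3): code 0011 → (4.301,3.000)–(4.395,4.000)
cell (4,4): code 0001 → (4.395,4.000)–(4.000,4.512)
total: 10 segments, chained into 1 closed loop(s), length Σ = 7.710167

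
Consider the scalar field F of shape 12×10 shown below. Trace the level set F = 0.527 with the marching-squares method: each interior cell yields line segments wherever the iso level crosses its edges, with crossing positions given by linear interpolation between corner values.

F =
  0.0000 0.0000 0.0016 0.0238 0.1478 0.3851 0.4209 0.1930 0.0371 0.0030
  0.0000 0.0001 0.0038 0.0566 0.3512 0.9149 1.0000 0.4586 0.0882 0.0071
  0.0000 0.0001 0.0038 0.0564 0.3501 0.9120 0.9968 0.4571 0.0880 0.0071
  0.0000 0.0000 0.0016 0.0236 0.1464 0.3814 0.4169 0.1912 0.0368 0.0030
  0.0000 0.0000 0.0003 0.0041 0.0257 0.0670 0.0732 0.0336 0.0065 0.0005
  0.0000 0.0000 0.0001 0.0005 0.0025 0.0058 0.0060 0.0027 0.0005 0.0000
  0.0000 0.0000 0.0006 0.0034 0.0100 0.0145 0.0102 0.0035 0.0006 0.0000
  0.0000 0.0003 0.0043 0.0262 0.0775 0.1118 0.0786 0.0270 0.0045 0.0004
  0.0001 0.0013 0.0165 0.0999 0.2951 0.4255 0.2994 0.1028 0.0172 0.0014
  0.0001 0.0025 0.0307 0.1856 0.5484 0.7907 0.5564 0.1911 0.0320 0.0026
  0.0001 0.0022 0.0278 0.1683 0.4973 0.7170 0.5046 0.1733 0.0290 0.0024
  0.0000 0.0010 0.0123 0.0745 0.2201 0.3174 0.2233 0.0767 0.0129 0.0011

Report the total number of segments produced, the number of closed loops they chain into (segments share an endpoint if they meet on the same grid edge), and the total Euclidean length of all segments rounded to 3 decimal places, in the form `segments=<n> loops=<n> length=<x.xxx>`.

cell (0,4): code 0100 → (0.268,5.000)–(1.000,4.312)
cell (0,5): code 1100 → (0.183,6.000)–(0.268,5.000)
cell (0,6): code 1000 → (1.000,6.874)–(0.183,6.000)
cell (1,4): code 0110 → (1.000,4.312)–(2.000,4.315)
cell (1,6): code 1001 → (2.000,6.870)–(1.000,6.874)
cell (2,4): code 0010 → (2.000,4.315)–(2.726,5.000)
cell (2,5): code 0011 → (2.726,5.000)–(2.810,6.000)
cell (2,6): code 0001 → (2.810,6.000)–(2.000,6.870)
cell (8,3): code 0100 → (8.916,4.000)–(9.000,3.941)
cell (8,4): code 1100 → (8.278,5.000)–(8.916,4.000)
cell (8,5): code 1100 → (8.886,6.000)–(8.278,5.000)
cell (8,6): code 1000 → (9.000,6.080)–(8.886,6.000)
cell (9,3): code 0010 → (9.000,3.941)–(9.419,4.000)
cell (9,4): code 0111 → (9.419,4.000)–(10.000,4.135)
cell (9,5): code 1011 → (10.000,5.895)–(9.568,6.000)
cell (9,6): code 0001 → (9.568,6.000)–(9.000,6.080)
cell (10,4): code 0010 → (10.000,4.135)–(10.475,5.000)
cell (10,5): code 0001 → (10.475,5.000)–(10.000,5.895)
total: 18 segments, chained into 2 closed loop(s), length Σ = 15.032046

segments=18 loops=2 length=15.032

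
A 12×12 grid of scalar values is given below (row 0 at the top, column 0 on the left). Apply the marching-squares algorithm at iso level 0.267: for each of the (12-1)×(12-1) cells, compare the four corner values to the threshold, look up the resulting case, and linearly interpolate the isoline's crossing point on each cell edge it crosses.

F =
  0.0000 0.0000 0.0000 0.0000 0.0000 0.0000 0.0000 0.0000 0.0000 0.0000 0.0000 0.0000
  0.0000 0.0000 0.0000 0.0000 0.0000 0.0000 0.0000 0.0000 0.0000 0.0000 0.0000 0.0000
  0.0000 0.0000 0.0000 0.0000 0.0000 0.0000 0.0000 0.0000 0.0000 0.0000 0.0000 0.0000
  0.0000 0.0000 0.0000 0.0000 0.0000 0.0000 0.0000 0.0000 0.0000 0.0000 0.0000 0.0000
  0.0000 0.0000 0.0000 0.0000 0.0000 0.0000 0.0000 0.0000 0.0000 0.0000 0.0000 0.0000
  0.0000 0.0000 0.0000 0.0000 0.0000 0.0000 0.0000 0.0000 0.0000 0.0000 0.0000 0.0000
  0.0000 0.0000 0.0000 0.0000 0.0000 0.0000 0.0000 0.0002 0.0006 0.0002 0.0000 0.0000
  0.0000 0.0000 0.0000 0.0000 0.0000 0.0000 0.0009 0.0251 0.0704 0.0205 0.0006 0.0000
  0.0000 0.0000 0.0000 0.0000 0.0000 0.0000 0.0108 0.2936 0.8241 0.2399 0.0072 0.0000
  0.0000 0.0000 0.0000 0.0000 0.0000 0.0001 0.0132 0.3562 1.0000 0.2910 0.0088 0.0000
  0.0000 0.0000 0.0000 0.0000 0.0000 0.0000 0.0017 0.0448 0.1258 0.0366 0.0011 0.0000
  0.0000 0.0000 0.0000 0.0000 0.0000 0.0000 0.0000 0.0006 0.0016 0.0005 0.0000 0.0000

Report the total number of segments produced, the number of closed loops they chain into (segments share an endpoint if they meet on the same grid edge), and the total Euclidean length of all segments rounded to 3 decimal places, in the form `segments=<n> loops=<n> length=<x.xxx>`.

segments=10 loops=1 length=7.456

cell (7,6): code 0100 → (7.901,7.000)–(8.000,6.906)
cell (7,7): code 1100 → (7.261,8.000)–(7.901,7.000)
cell (7,8): code 1000 → (8.000,8.954)–(7.261,8.000)
cell (8,6): code 0110 → (8.000,6.906)–(9.000,6.740)
cell (8,8): code 1101 → (8.530,9.000)–(8.000,8.954)
cell (8,9): code 1000 → (9.000,9.085)–(8.530,9.000)
cell (9,6): code 0010 → (9.000,6.740)–(9.286,7.000)
cell (9,7): code 0011 → (9.286,7.000)–(9.838,8.000)
cell (9,8): code 0011 → (9.838,8.000)–(9.094,9.000)
cell (9,9): code 0001 → (9.094,9.000)–(9.000,9.085)
total: 10 segments, chained into 1 closed loop(s), length Σ = 7.456450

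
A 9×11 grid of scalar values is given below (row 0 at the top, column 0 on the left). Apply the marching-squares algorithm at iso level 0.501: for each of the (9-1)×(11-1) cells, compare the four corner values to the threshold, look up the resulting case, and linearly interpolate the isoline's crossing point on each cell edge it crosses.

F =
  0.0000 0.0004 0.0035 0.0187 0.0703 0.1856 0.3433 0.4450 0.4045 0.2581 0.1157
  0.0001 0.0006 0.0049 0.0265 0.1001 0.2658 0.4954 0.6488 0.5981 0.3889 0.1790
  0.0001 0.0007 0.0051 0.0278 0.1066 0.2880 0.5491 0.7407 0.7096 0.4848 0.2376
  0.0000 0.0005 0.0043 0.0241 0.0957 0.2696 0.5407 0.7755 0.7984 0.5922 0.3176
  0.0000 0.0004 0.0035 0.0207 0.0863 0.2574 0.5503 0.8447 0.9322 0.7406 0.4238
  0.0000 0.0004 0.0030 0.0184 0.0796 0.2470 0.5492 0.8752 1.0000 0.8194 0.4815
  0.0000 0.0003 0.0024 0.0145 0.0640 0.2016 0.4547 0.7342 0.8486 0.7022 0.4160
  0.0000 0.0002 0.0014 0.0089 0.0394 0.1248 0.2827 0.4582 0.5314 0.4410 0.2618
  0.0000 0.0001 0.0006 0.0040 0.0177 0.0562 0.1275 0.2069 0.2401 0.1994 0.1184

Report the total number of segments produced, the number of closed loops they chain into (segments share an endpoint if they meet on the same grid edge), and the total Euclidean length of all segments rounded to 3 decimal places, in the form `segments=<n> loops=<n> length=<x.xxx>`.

cell (0,6): code 0100 → (0.275,7.000)–(1.000,6.037)
cell (0,7): code 1100 → (0.498,8.000)–(0.275,7.000)
cell (0,8): code 1000 → (1.000,8.464)–(0.498,8.000)
cell (1,5): code 0100 → (1.104,6.000)–(2.000,5.816)
cell (1,6): code 1110 → (1.000,6.037)–(1.104,6.000)
cell (1,8): code 1001 → (2.000,8.928)–(1.000,8.464)
cell (2,5): code 0110 → (2.000,5.816)–(3.000,5.854)
cell (2,8): code 1101 → (2.151,9.000)–(2.000,8.928)
cell (2,9): code 1000 → (3.000,9.332)–(2.151,9.000)
cell (3,5): code 0110 → (3.000,5.854)–(4.000,5.832)
cell (3,9): code 1001 → (4.000,9.756)–(3.000,9.332)
cell (4,5): code 0110 → (4.000,5.832)–(5.000,5.841)
cell (4,9): code 1001 → (5.000,9.942)–(4.000,9.756)
cell (5,5): code 0010 → (5.000,5.841)–(5.510,6.000)
cell (5,6): code 0111 → (5.510,6.000)–(6.000,6.166)
cell (5,9): code 1001 → (6.000,9.703)–(5.000,9.942)
cell (6,6): code 0010 → (6.000,6.166)–(6.845,7.000)
cell (6,7): code 0111 → (6.845,7.000)–(7.000,7.585)
cell (6,8): code 1011 → (7.000,8.336)–(6.770,9.000)
cell (6,9): code 0001 → (6.770,9.000)–(6.000,9.703)
cell (7,7): code 0010 → (7.000,7.585)–(7.104,8.000)
cell (7,8): code 0001 → (7.104,8.000)–(7.000,8.336)
total: 22 segments, chained into 1 closed loop(s), length Σ = 17.622348

segments=22 loops=1 length=17.622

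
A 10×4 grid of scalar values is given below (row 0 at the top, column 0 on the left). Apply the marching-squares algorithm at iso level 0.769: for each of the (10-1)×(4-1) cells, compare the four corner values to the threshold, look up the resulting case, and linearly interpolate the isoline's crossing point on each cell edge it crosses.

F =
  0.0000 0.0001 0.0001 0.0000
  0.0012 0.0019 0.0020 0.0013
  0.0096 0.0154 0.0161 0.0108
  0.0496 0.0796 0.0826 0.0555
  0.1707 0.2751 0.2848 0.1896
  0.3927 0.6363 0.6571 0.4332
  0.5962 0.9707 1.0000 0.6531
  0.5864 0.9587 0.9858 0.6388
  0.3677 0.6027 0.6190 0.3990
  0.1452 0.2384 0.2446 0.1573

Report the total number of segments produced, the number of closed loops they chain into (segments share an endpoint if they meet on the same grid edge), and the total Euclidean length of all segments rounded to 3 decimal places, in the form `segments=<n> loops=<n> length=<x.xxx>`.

segments=8 loops=1 length=7.359

cell (5,0): code 0100 → (5.397,1.000)–(6.000,0.461)
cell (5,1): code 1100 → (5.326,2.000)–(5.397,1.000)
cell (5,2): code 1000 → (6.000,2.666)–(5.326,2.000)
cell (6,0): code 0110 → (6.000,0.461)–(7.000,0.490)
cell (6,2): code 1001 → (7.000,2.625)–(6.000,2.666)
cell (7,0): code 0010 → (7.000,0.490)–(7.533,1.000)
cell (7,1): code 0011 → (7.533,1.000)–(7.591,2.000)
cell (7,2): code 0001 → (7.591,2.000)–(7.000,2.625)
total: 8 segments, chained into 1 closed loop(s), length Σ = 7.358637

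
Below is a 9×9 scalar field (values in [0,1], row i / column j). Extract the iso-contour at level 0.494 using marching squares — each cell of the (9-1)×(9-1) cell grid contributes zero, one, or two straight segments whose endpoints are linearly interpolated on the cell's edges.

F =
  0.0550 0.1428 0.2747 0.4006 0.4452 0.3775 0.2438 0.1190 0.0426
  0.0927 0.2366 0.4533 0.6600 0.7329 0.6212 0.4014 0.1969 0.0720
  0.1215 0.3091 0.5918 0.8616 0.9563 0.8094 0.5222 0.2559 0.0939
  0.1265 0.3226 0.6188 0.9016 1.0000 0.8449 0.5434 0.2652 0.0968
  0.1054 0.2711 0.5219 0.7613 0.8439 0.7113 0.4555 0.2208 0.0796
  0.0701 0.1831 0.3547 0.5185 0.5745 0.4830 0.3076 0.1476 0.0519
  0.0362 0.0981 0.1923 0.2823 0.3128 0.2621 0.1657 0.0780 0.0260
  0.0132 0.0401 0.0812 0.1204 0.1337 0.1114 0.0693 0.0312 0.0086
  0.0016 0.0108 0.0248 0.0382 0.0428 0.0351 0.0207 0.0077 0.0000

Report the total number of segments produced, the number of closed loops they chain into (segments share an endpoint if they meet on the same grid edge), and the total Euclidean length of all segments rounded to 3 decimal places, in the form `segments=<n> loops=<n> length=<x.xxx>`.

segments=20 loops=1 length=15.178

cell (0,2): code 0100 → (0.360,3.000)–(1.000,2.197)
cell (0,3): code 1100 → (0.170,4.000)–(0.360,3.000)
cell (0,4): code 1100 → (0.478,5.000)–(0.170,4.000)
cell (0,5): code 1000 → (1.000,5.579)–(0.478,5.000)
cell (1,1): code 0100 → (1.294,2.000)–(2.000,1.654)
cell (1,2): code 1110 → (1.000,2.197)–(1.294,2.000)
cell (1,5): code 1101 → (1.767,6.000)–(1.000,5.579)
cell (1,6): code 1000 → (2.000,6.106)–(1.767,6.000)
cell (2,1): code 0110 → (2.000,1.654)–(3.000,1.579)
cell (2,6): code 1001 → (3.000,6.178)–(2.000,6.106)
cell (3,1): code 0110 → (3.000,1.579)–(4.000,1.889)
cell (3,5): code 1011 → (4.000,5.849)–(3.562,6.000)
cell (3,6): code 0001 → (3.562,6.000)–(3.000,6.178)
cell (4,1): code 0010 → (4.000,1.889)–(4.167,2.000)
cell (4,2): code 0111 → (4.167,2.000)–(5.000,2.850)
cell (4,4): code 1011 → (5.000,4.880)–(4.952,5.000)
cell (4,5): code 0001 → (4.952,5.000)–(4.000,5.849)
cell (5,2): code 0010 → (5.000,2.850)–(5.104,3.000)
cell (5,3): code 0011 → (5.104,3.000)–(5.308,4.000)
cell (5,4): code 0001 → (5.308,4.000)–(5.000,4.880)
total: 20 segments, chained into 1 closed loop(s), length Σ = 15.177605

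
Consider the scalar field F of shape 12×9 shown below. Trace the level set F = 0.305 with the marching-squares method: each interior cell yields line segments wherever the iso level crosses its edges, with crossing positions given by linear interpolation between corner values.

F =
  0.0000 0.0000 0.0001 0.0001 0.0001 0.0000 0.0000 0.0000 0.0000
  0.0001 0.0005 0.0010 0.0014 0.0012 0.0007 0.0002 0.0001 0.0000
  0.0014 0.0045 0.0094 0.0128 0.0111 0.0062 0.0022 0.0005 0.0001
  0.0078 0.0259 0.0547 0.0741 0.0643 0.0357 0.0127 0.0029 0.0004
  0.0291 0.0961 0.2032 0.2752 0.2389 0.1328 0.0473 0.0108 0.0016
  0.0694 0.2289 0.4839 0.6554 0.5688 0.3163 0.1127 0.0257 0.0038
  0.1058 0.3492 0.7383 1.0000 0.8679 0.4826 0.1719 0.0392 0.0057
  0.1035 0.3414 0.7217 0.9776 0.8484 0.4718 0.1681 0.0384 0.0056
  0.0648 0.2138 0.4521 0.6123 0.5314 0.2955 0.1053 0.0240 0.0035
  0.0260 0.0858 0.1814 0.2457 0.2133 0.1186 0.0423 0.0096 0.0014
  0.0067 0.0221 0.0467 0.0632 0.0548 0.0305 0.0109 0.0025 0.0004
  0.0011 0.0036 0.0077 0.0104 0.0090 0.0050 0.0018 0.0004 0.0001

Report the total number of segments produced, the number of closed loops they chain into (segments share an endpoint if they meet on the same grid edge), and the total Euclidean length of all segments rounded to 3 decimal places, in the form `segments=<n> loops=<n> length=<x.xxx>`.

segments=18 loops=1 length=14.919

cell (4,1): code 0100 → (4.363,2.000)–(5.000,1.298)
cell (4,2): code 1100 → (4.078,3.000)–(4.363,2.000)
cell (4,3): code 1100 → (4.200,4.000)–(4.078,3.000)
cell (4,4): code 1100 → (4.938,5.000)–(4.200,4.000)
cell (4,5): code 1000 → (5.000,5.056)–(4.938,5.000)
cell (5,0): code 0100 → (5.633,1.000)–(6.000,0.818)
cell (5,1): code 1110 → (5.000,1.298)–(5.633,1.000)
cell (5,5): code 1001 → (6.000,5.572)–(5.000,5.056)
cell (6,0): code 0110 → (6.000,0.818)–(7.000,0.847)
cell (6,5): code 1001 → (7.000,5.549)–(6.000,5.572)
cell (7,0): code 0010 → (7.000,0.847)–(7.285,1.000)
cell (7,1): code 0111 → (7.285,1.000)–(8.000,1.383)
cell (7,4): code 1011 → (8.000,4.960)–(7.946,5.000)
cell (7,5): code 0001 → (7.946,5.000)–(7.000,5.549)
cell (8,1): code 0010 → (8.000,1.383)–(8.543,2.000)
cell (8,2): code 0011 → (8.543,2.000)–(8.838,3.000)
cell (8,3): code 0011 → (8.838,3.000)–(8.712,4.000)
cell (8,4): code 0001 → (8.712,4.000)–(8.000,4.960)
total: 18 segments, chained into 1 closed loop(s), length Σ = 14.919389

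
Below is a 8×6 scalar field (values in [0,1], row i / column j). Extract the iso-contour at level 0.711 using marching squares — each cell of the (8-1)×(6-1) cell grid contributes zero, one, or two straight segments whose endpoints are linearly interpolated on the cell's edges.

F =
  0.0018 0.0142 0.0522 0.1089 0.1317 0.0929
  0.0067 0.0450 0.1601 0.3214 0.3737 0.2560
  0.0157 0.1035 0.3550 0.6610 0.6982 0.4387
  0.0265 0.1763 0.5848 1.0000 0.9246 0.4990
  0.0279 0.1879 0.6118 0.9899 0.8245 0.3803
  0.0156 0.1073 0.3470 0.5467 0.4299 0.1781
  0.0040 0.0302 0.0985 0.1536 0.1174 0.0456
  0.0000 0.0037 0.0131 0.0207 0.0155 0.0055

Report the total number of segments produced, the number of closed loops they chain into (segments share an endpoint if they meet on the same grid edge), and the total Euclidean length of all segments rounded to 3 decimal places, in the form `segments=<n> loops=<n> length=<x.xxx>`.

cell (2,2): code 0100 → (2.147,3.000)–(3.000,2.304)
cell (2,3): code 1100 → (2.057,4.000)–(2.147,3.000)
cell (2,4): code 1000 → (3.000,4.502)–(2.057,4.000)
cell (3,2): code 0110 → (3.000,2.304)–(4.000,2.262)
cell (3,4): code 1001 → (4.000,4.256)–(3.000,4.502)
cell (4,2): code 0010 → (4.000,2.262)–(4.629,3.000)
cell (4,3): code 0011 → (4.629,3.000)–(4.288,4.000)
cell (4,4): code 0001 → (4.288,4.000)–(4.000,4.256)
total: 8 segments, chained into 1 closed loop(s), length Σ = 7.615190

segments=8 loops=1 length=7.615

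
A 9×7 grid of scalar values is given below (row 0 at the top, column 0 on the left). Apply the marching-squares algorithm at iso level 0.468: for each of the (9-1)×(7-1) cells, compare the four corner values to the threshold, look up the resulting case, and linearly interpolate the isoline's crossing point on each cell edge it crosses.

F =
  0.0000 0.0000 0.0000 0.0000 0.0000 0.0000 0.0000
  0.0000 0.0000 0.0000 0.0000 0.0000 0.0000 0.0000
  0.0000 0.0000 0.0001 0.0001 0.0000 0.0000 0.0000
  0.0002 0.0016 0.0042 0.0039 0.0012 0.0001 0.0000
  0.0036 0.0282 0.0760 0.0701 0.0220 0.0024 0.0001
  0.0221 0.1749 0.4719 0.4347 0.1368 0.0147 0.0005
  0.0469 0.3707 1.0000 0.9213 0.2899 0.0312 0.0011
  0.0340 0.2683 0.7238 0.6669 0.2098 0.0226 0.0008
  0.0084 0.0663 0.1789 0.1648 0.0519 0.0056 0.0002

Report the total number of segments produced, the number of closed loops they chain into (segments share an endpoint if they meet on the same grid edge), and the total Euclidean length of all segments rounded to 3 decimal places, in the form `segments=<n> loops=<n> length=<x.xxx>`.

cell (4,1): code 0100 → (4.990,2.000)–(5.000,1.987)
cell (4,2): code 1000 → (5.000,2.105)–(4.990,2.000)
cell (5,1): code 0110 → (5.000,1.987)–(6.000,1.155)
cell (5,2): code 1101 → (5.068,3.000)–(5.000,2.105)
cell (5,3): code 1000 → (6.000,3.718)–(5.068,3.000)
cell (6,1): code 0110 → (6.000,1.155)–(7.000,1.438)
cell (6,3): code 1001 → (7.000,3.435)–(6.000,3.718)
cell (7,1): code 0010 → (7.000,1.438)–(7.469,2.000)
cell (7,2): code 0011 → (7.469,2.000)–(7.396,3.000)
cell (7,3): code 0001 → (7.396,3.000)–(7.000,3.435)
total: 10 segments, chained into 1 closed loop(s), length Σ = 7.898403

segments=10 loops=1 length=7.898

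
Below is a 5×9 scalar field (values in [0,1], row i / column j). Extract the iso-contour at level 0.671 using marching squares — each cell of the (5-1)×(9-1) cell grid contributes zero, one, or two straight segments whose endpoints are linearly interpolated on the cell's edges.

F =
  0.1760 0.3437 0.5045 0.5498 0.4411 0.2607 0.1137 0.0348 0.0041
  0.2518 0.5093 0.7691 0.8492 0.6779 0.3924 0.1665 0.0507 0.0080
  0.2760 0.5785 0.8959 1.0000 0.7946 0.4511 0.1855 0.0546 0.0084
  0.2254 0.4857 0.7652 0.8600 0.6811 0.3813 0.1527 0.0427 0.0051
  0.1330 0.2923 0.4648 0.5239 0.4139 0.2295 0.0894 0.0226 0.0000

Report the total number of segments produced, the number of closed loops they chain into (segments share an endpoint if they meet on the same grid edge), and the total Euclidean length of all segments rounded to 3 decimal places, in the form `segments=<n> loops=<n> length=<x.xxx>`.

segments=12 loops=1 length=9.638

cell (0,1): code 0100 → (0.629,2.000)–(1.000,1.622)
cell (0,2): code 1100 → (0.405,3.000)–(0.629,2.000)
cell (0,3): code 1100 → (0.971,4.000)–(0.405,3.000)
cell (0,4): code 1000 → (1.000,4.024)–(0.971,4.000)
cell (1,1): code 0110 → (1.000,1.622)–(2.000,1.291)
cell (1,4): code 1001 → (2.000,4.360)–(1.000,4.024)
cell (2,1): code 0110 → (2.000,1.291)–(3.000,1.663)
cell (2,4): code 1001 → (3.000,4.034)–(2.000,4.360)
cell (3,1): code 0010 → (3.000,1.663)–(3.314,2.000)
cell (3,2): code 0011 → (3.314,2.000)–(3.562,3.000)
cell (3,3): code 0011 → (3.562,3.000)–(3.038,4.000)
cell (3,4): code 0001 → (3.038,4.000)–(3.000,4.034)
total: 12 segments, chained into 1 closed loop(s), length Σ = 9.638495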